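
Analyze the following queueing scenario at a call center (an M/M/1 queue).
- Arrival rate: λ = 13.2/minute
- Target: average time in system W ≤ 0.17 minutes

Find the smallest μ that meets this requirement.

For M/M/1: W = 1/(μ-λ)
Need W ≤ 0.17, so 1/(μ-λ) ≤ 0.17
μ - λ ≥ 1/0.17 = 5.8824
μ ≥ 13.2 + 5.8824 = 19.0824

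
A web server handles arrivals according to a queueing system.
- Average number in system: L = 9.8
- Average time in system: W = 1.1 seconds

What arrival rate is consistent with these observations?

Little's Law: L = λW, so λ = L/W
λ = 9.8/1.1 = 8.9091 requests/second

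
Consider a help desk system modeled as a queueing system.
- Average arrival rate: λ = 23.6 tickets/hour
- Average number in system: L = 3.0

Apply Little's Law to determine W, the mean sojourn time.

Little's Law: L = λW, so W = L/λ
W = 3.0/23.6 = 0.1271 hours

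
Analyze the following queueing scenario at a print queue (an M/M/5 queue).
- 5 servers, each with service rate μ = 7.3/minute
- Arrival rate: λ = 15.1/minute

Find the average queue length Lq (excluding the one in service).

Traffic intensity: ρ = λ/(cμ) = 15.1/(5×7.3) = 0.4137
Since ρ = 0.4137 < 1, system is stable.
Offered load a = λ/μ = cρ = 15.1/7.3 = 2.0685
P₀ = [ Σₙ₌₀^4 aⁿ/n! + a^5/(5!(1-ρ)) ]⁻¹
Σ = a^0/0! + a^1/1! + a^2/2! + a^3/3! + a^4/4! = 1.0000 + 2.0685 + 2.1393 + 1.4751 + 0.7628 = 7.4457
a^5/(5!(1-ρ)) = 37.8678/(120 × 0.5863) = 0.5382
P₀ = 1/(7.4457 + 0.5382) = 0.1253
Lq = P₀·a^5·ρ / (5!(1-ρ)²) = 0.12525 × 37.8678 × 0.41370 / (120 × 0.34375) = 0.04757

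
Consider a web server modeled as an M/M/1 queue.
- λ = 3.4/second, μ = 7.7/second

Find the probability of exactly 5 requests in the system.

ρ = λ/μ = 3.4/7.7 = 0.44156
P(n) = (1-ρ)ρⁿ
P(5) = (1-0.44156) × 0.44156^5
P(5) = 0.55844 × 0.016786
P(5) = 0.009374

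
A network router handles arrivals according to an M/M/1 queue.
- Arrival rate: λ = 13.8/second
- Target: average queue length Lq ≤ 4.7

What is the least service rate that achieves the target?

For M/M/1: Lq = λ²/(μ(μ-λ))
Need Lq ≤ 4.7, i.e. μ(μ-λ) ≥ λ²/4.7
μ² - 13.8μ - 190.44/4.7 ≥ 0  →  μ² - 13.8μ - 40.51915 ≥ 0
Quadratic formula (positive root): μ = [λ + √(λ² + 4×40.51915)]/2
Discriminant: 190.44 + 4×40.51915 = 352.5166, √352.5166 = 18.7754
μ ≥ (13.8 + 18.7754)/2 = 16.2877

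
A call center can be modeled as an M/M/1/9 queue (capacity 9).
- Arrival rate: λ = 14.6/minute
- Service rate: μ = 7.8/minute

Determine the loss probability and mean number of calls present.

ρ = λ/μ = 14.6/7.8 = 1.8718
P₀ = (1-ρ)/(1-ρ^(K+1)) = (1-1.8718)/(1-1.8718^10) = -0.8718/-526.9520 = 0.001654
P_K = P₀×ρ^K = 0.0016544 × 1.8718^9 = 0.0016544 × 282.0558 = 0.4666
Blocking probability P_9 = 0.4666 (46.66%)
L = ρ[1 - (K+1)ρ^K + Kρ^(K+1)] / [(1-ρ)(1-ρ^(K+1))]
L = 1.8718 × (1 - 10×282.0558 + 9×527.9520) / ((1 - 1.8718) × (1 - 527.9520)) = 7.8719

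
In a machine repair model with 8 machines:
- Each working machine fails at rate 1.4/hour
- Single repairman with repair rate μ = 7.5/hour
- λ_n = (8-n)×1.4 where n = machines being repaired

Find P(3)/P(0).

P(3)/P(0) = ∏_{i=0}^{3-1} λ_i/μ_{i+1}
= (8-0)×1.4/7.5 × (8-1)×1.4/7.5 × (8-2)×1.4/7.5
= 2.1854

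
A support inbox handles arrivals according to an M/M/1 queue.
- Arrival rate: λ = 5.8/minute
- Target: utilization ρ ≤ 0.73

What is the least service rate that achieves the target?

ρ = λ/μ, so μ = λ/ρ
μ ≥ 5.8/0.73 = 7.9452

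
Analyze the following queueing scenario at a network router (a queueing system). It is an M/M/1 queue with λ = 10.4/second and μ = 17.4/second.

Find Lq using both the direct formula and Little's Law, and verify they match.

Method 1 (direct): Lq = λ²/(μ(μ-λ)) = 108.16/(17.4 × 7.00) = 0.8880

Method 2 (Little's Law):
W = 1/(μ-λ) = 1/7.00 = 0.142857
Wq = W - 1/μ = 0.142857 - 0.0574713 = 0.085386
Lq = λWq = 10.4 × 0.085386 = 0.8880 ✔ (matches Method 1)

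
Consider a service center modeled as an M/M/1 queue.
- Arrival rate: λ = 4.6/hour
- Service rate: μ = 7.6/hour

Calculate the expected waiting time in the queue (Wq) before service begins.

First, compute utilization: ρ = λ/μ = 4.6/7.6 = 0.6053
For M/M/1: Wq = λ/(μ(μ-λ))
Wq = 4.6/(7.6 × (7.6-4.6))
Wq = 4.6/(7.6 × 3.00)
Wq = 0.2018 hours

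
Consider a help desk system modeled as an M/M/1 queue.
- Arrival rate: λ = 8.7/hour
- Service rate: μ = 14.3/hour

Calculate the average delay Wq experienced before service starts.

First, compute utilization: ρ = λ/μ = 8.7/14.3 = 0.6084
For M/M/1: Wq = λ/(μ(μ-λ))
Wq = 8.7/(14.3 × (14.3-8.7))
Wq = 8.7/(14.3 × 5.60)
Wq = 0.1086 hours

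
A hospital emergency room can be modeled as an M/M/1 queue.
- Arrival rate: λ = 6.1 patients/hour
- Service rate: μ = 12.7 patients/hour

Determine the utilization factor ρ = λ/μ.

Server utilization: ρ = λ/μ
ρ = 6.1/12.7 = 0.4803
The server is busy 48.03% of the time.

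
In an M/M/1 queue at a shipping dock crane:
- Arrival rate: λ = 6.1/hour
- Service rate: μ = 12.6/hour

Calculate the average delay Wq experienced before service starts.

First, compute utilization: ρ = λ/μ = 6.1/12.6 = 0.4841
For M/M/1: Wq = λ/(μ(μ-λ))
Wq = 6.1/(12.6 × (12.6-6.1))
Wq = 6.1/(12.6 × 6.50)
Wq = 0.07448 hours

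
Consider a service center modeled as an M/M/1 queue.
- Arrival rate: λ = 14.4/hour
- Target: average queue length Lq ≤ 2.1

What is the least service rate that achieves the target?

For M/M/1: Lq = λ²/(μ(μ-λ))
Need Lq ≤ 2.1, i.e. μ(μ-λ) ≥ λ²/2.1
μ² - 14.4μ - 207.36/2.1 ≥ 0  →  μ² - 14.4μ - 98.74286 ≥ 0
Quadratic formula (positive root): μ = [λ + √(λ² + 4×98.74286)]/2
Discriminant: 207.36 + 4×98.74286 = 602.3314, √602.3314 = 24.5424
μ ≥ (14.4 + 24.5424)/2 = 19.4712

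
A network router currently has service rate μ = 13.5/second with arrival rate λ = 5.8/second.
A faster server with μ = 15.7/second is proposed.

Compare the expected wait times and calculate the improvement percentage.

System 1: ρ₁ = 5.8/13.5 = 0.4296, W₁ = 1/(13.5-5.8) = 0.12987
System 2: ρ₂ = 5.8/15.7 = 0.3694, W₂ = 1/(15.7-5.8) = 0.10101
Improvement: (W₁-W₂)/W₁ = (0.12987-0.10101)/0.12987 = 22.22%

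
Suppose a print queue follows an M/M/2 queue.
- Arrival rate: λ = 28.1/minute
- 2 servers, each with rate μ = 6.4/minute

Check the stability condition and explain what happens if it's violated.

Stability requires ρ = λ/(cμ) < 1
ρ = 28.1/(2 × 6.4) = 28.1/12.80 = 2.1953
Since 2.1953 ≥ 1, the system is UNSTABLE.
Need c > λ/μ = 28.1/6.4 = 4.39.
Minimum servers needed: c = 5.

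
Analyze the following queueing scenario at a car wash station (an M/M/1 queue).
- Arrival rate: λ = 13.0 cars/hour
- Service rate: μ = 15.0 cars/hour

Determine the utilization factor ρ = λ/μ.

Server utilization: ρ = λ/μ
ρ = 13.0/15.0 = 0.8667
The server is busy 86.67% of the time.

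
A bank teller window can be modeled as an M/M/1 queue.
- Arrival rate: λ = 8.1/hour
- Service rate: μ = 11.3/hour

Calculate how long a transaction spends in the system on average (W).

First, compute utilization: ρ = λ/μ = 8.1/11.3 = 0.7168
For M/M/1: W = 1/(μ-λ)
W = 1/(11.3-8.1) = 1/3.20
W = 0.3125 hours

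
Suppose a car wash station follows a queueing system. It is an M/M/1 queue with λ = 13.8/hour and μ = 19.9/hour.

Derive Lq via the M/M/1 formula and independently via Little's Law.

Method 1 (direct): Lq = λ²/(μ(μ-λ)) = 190.44/(19.9 × 6.10) = 1.5688

Method 2 (Little's Law):
W = 1/(μ-λ) = 1/6.10 = 0.16393
Wq = W - 1/μ = 0.16393 - 0.050251 = 0.11368
Lq = λWq = 13.8 × 0.11368 = 1.5688 ✔ (matches Method 1)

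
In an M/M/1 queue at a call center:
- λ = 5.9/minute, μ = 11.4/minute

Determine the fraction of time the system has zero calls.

ρ = λ/μ = 5.9/11.4 = 0.5175
P(0) = 1 - ρ = 1 - 0.5175 = 0.4825
The server is idle 48.25% of the time.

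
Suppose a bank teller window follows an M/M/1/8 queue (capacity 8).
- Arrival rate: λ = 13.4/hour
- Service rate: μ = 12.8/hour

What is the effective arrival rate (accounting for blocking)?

ρ = λ/μ = 13.4/12.8 = 1.046875
P₀ = (1-ρ)/(1-ρ^(K+1)) = (1-1.046875)/(1-1.046875^9) = -0.046875/-0.51027 = 0.09186
P_K = P₀×ρ^K = 0.09186 × 1.046875^8 = 0.09186 × 1.4426 = 0.1325
λ_eff = λ(1-P_K) = 13.4 × (1 - 0.13253) = 13.4 × 0.86747 = 11.6241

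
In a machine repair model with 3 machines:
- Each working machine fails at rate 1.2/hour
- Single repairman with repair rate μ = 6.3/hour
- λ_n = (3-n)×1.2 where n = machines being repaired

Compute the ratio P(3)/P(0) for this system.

P(3)/P(0) = ∏_{i=0}^{3-1} λ_i/μ_{i+1}
= (3-0)×1.2/6.3 × (3-1)×1.2/6.3 × (3-2)×1.2/6.3
= 0.04146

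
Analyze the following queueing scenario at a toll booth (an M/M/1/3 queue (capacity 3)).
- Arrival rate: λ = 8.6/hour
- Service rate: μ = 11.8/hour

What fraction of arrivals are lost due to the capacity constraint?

ρ = λ/μ = 8.6/11.8 = 0.7288
P₀ = (1-ρ)/(1-ρ^(K+1)) = (1-0.7288)/(1-0.7288^4) = 0.2712/0.7179 = 0.3778
P_K = P₀×ρ^K = 0.3778 × 0.7288^3 = 0.3778 × 0.3871 = 0.1462
Blocking probability = 14.62%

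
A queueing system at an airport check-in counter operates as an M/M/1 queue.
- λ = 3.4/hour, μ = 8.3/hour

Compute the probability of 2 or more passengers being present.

ρ = λ/μ = 3.4/8.3 = 0.4096
P(N ≥ n) = ρⁿ
P(N ≥ 2) = 0.4096^2
P(N ≥ 2) = 0.1678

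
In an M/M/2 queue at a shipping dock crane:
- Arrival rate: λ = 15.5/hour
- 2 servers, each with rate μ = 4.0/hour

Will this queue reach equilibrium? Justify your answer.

Stability requires ρ = λ/(cμ) < 1
ρ = 15.5/(2 × 4.0) = 15.5/8.00 = 1.9375
Since 1.9375 ≥ 1, the system is UNSTABLE.
Need c > λ/μ = 15.5/4.0 = 3.88.
Minimum servers needed: c = 4.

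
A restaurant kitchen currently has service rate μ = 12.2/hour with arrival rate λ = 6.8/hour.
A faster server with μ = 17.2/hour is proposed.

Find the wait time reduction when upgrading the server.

System 1: ρ₁ = 6.8/12.2 = 0.5574, W₁ = 1/(12.2-6.8) = 0.1852
System 2: ρ₂ = 6.8/17.2 = 0.3953, W₂ = 1/(17.2-6.8) = 0.09615
Improvement: (W₁-W₂)/W₁ = (0.1852-0.09615)/0.1852 = 48.08%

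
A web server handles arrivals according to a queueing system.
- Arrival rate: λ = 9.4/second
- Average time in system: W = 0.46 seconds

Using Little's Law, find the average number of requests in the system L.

Little's Law: L = λW
L = 9.4 × 0.46 = 4.3240 requests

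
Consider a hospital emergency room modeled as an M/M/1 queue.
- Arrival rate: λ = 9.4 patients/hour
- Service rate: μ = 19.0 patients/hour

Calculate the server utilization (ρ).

Server utilization: ρ = λ/μ
ρ = 9.4/19.0 = 0.4947
The server is busy 49.47% of the time.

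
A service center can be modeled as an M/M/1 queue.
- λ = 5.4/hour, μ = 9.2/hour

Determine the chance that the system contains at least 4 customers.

ρ = λ/μ = 5.4/9.2 = 0.5870
P(N ≥ n) = ρⁿ
P(N ≥ 4) = 0.5870^4
P(N ≥ 4) = 0.1187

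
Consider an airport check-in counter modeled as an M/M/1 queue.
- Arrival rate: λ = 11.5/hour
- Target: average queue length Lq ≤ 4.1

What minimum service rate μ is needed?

For M/M/1: Lq = λ²/(μ(μ-λ))
Need Lq ≤ 4.1, i.e. μ(μ-λ) ≥ λ²/4.1
μ² - 11.5μ - 132.25/4.1 ≥ 0  →  μ² - 11.5μ - 32.2561 ≥ 0
Quadratic formula (positive root): μ = [λ + √(λ² + 4×32.2561)]/2
Discriminant: 132.25 + 4×32.2561 = 261.2744, √261.2744 = 16.1640
μ ≥ (11.5 + 16.1640)/2 = 13.8320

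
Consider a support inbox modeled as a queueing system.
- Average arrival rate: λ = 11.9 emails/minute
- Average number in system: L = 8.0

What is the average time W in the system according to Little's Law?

Little's Law: L = λW, so W = L/λ
W = 8.0/11.9 = 0.6723 minutes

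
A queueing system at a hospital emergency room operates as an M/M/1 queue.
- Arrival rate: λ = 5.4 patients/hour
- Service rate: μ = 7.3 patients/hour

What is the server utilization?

Server utilization: ρ = λ/μ
ρ = 5.4/7.3 = 0.7397
The server is busy 73.97% of the time.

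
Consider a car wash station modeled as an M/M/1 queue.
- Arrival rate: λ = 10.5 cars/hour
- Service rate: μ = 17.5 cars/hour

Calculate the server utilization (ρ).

Server utilization: ρ = λ/μ
ρ = 10.5/17.5 = 0.6000
The server is busy 60.00% of the time.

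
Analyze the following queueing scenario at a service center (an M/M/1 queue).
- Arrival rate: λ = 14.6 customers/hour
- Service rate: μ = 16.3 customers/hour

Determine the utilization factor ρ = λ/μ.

Server utilization: ρ = λ/μ
ρ = 14.6/16.3 = 0.8957
The server is busy 89.57% of the time.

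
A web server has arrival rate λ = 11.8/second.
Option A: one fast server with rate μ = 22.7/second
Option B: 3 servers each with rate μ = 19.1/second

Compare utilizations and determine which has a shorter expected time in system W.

Option A: single server μ = 22.7 (M/M/1)
  ρ_A = 11.8/22.7 = 0.5198
  W_A = 1/(μ-λ) = 1/(22.7-11.8) = 1/10.90 = 0.09174

Option B: 3 servers μ = 19.1 (M/M/3)
  ρ_B = λ/(cμ) = 11.8/(3×19.1) = 0.2059
  Offered load a = λ/μ = cρ = 11.8/19.1 = 0.6178
  P₀ = [ Σₙ₌₀^2 aⁿ/n! + a^3/(3!(1-ρ)) ]⁻¹
  Σ = a^0/0! + a^1/1! + a^2/2! = 1.0000 + 0.6178 + 0.1908 = 1.8086
  a^3/(3!(1-ρ)) = 0.2358/(6 × 0.7941) = 0.04949
  P₀ = 1/(1.8086 + 0.04949) = 0.5382
  Lq = P₀·a^3·ρ / (3!(1-ρ)²) = 0.538175 × 0.235801 × 0.205934 / (6 × 0.630541) = 0.006908
  Wq_B = Lq/λ = 0.0069077/11.8 = 0.00058540
  W_B = Wq_B + 1/μ = 0.00058540 + 0.052356 = 0.05294

Since W_B = 0.05294 < W_A = 0.09174, Option B (multiple servers) has the shorter time in system.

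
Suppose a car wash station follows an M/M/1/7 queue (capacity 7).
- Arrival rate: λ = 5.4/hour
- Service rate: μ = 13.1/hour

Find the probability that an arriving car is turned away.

ρ = λ/μ = 5.4/13.1 = 0.41221
P₀ = (1-ρ)/(1-ρ^(K+1)) = (1-0.41221)/(1-0.41221^8) = 0.5878/0.9992 = 0.5883
P_K = P₀×ρ^K = 0.5883 × 0.41221^7 = 0.5883 × 0.002022 = 0.001190
Blocking probability = 0.12%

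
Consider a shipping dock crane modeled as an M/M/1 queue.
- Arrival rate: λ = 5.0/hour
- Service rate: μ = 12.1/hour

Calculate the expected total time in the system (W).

First, compute utilization: ρ = λ/μ = 5.0/12.1 = 0.4132
For M/M/1: W = 1/(μ-λ)
W = 1/(12.1-5.0) = 1/7.10
W = 0.1408 hours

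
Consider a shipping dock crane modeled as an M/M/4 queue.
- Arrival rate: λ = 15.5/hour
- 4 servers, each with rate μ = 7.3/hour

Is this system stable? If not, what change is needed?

Stability requires ρ = λ/(cμ) < 1
ρ = 15.5/(4 × 7.3) = 15.5/29.20 = 0.5308
Since 0.5308 < 1, the system is STABLE.
The servers are busy 53.08% of the time.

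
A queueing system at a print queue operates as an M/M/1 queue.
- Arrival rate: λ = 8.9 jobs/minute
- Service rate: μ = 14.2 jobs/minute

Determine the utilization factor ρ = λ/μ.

Server utilization: ρ = λ/μ
ρ = 8.9/14.2 = 0.6268
The server is busy 62.68% of the time.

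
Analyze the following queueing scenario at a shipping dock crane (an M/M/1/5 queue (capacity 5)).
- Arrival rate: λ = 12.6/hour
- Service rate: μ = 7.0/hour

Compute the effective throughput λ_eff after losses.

ρ = λ/μ = 12.6/7.0 = 1.8000
P₀ = (1-ρ)/(1-ρ^(K+1)) = (1-1.8000)/(1-1.8000^6) = -0.8000/-33.0122 = 0.02423
P_K = P₀×ρ^K = 0.024233 × 1.8000^5 = 0.024233 × 18.8957 = 0.4579
λ_eff = λ(1-P_K) = 12.6 × (1 - 0.457907) = 12.6 × 0.542093 = 6.8304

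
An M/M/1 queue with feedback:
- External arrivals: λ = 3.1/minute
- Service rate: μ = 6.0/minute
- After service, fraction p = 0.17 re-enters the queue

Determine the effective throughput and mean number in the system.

Effective arrival rate: λ_eff = λ/(1-p) = 3.1/(1-0.17) = 3.1/0.83 = 3.73494
ρ = λ_eff/μ = 3.73494/6.0 = 0.62249
L = ρ/(1-ρ) = 0.62249/(1-0.62249) = 1.6489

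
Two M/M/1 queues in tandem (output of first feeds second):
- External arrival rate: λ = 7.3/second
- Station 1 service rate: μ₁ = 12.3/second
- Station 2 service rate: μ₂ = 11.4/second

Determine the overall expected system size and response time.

By Jackson's theorem, each station behaves as independent M/M/1.
Station 1: ρ₁ = 7.3/12.3 = 0.5935, L₁ = ρ₁/(1-ρ₁) = λ/(μ₁-λ) = 7.3/5.00 = 1.4600
Station 2: ρ₂ = 7.3/11.4 = 0.6404, L₂ = ρ₂/(1-ρ₂) = λ/(μ₂-λ) = 7.3/4.10 = 1.7805
Total: L = L₁ + L₂ = 1.4600 + 1.7805 = 3.2405
W = L/λ = 3.2405/7.3 = 0.4439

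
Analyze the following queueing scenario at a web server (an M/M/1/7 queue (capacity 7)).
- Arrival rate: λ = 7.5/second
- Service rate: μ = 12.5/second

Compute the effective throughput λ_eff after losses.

ρ = λ/μ = 7.5/12.5 = 0.6000
P₀ = (1-ρ)/(1-ρ^(K+1)) = (1-0.6000)/(1-0.6000^8) = 0.4000/0.9832 = 0.4068
P_K = P₀×ρ^K = 0.4068 × 0.6000^7 = 0.4068 × 0.02799 = 0.01139
λ_eff = λ(1-P_K) = 7.5 × (1 - 0.01139) = 7.5 × 0.98861 = 7.4146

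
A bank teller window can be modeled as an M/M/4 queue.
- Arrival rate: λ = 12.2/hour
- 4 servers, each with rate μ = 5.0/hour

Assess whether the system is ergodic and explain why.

Stability requires ρ = λ/(cμ) < 1
ρ = 12.2/(4 × 5.0) = 12.2/20.00 = 0.6100
Since 0.6100 < 1, the system is STABLE.
The servers are busy 61.00% of the time.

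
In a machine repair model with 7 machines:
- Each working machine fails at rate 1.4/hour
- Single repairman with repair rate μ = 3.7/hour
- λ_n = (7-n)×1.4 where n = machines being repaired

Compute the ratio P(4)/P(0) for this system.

P(4)/P(0) = ∏_{i=0}^{4-1} λ_i/μ_{i+1}
= (7-0)×1.4/3.7 × (7-1)×1.4/3.7 × (7-2)×1.4/3.7 × (7-3)×1.4/3.7
= 17.2181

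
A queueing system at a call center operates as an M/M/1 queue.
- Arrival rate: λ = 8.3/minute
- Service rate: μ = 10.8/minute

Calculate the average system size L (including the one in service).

ρ = λ/μ = 8.3/10.8 = 0.7685
For M/M/1: L = λ/(μ-λ)
L = 8.3/(10.8-8.3) = 8.3/2.50
L = 3.3200 calls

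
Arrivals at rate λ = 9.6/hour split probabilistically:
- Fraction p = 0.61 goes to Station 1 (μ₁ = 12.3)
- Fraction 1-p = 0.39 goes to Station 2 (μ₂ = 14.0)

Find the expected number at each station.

Effective rates: λ₁ = 9.6×0.61 = 5.856, λ₂ = 9.6×0.39 = 3.744
Station 1: ρ₁ = 5.856/12.3 = 0.4761, L₁ = ρ₁/(1-ρ₁) = 0.4761/(1-0.4761) = 0.9088
Station 2: ρ₂ = 3.744/14.0 = 0.26743, L₂ = ρ₂/(1-ρ₂) = 0.26743/(1-0.26743) = 0.3651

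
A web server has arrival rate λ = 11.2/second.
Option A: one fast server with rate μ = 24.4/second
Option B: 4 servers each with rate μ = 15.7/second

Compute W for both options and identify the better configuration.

Option A: single server μ = 24.4 (M/M/1)
  ρ_A = 11.2/24.4 = 0.4590
  W_A = 1/(μ-λ) = 1/(24.4-11.2) = 1/13.20 = 0.07576

Option B: 4 servers μ = 15.7 (M/M/4)
  ρ_B = λ/(cμ) = 11.2/(4×15.7) = 0.1783
  Offered load a = λ/μ = cρ = 11.2/15.7 = 0.7134
  P₀ = [ Σₙ₌₀^3 aⁿ/n! + a^4/(4!(1-ρ)) ]⁻¹
  Σ = a^0/0! + a^1/1! + a^2/2! + a^3/3! = 1.0000 + 0.71338 + 0.25445 + 0.060507 = 2.0283
  a^4/(4!(1-ρ)) = 0.2590/(24 × 0.8217) = 0.01313
  P₀ = 1/(2.02834 + 0.0131332) = 0.4898
  Lq = P₀·a^4·ρ / (4!(1-ρ)²) = 0.4898 × 0.2590 × 0.1783 / (24 × 0.6751) = 0.001396
  Wq_B = Lq/λ = 0.0013964/11.2 = 0.00012468
  W_B = Wq_B + 1/μ = 0.00012468 + 0.063694 = 0.06382

Since W_B = 0.06382 < W_A = 0.07576, Option B (multiple servers) has the shorter time in system.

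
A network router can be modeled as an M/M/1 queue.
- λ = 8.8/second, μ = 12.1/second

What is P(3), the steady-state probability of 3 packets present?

ρ = λ/μ = 8.8/12.1 = 0.7273
P(n) = (1-ρ)ρⁿ
P(3) = (1-0.7273) × 0.7273^3
P(3) = 0.2727 × 0.3847
P(3) = 0.1049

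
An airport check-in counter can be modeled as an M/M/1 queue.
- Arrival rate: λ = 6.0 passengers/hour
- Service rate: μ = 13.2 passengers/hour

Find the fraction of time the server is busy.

Server utilization: ρ = λ/μ
ρ = 6.0/13.2 = 0.4545
The server is busy 45.45% of the time.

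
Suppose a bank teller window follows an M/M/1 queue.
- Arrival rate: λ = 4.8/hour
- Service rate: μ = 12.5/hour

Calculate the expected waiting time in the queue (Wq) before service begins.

First, compute utilization: ρ = λ/μ = 4.8/12.5 = 0.3840
For M/M/1: Wq = λ/(μ(μ-λ))
Wq = 4.8/(12.5 × (12.5-4.8))
Wq = 4.8/(12.5 × 7.70)
Wq = 0.04987 hours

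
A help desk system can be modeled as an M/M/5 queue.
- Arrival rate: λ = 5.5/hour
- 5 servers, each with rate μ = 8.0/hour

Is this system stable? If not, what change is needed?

Stability requires ρ = λ/(cμ) < 1
ρ = 5.5/(5 × 8.0) = 5.5/40.00 = 0.1375
Since 0.1375 < 1, the system is STABLE.
The servers are busy 13.75% of the time.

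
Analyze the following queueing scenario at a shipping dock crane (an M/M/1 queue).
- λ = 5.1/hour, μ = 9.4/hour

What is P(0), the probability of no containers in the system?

ρ = λ/μ = 5.1/9.4 = 0.5426
P(0) = 1 - ρ = 1 - 0.5426 = 0.4574
The server is idle 45.74% of the time.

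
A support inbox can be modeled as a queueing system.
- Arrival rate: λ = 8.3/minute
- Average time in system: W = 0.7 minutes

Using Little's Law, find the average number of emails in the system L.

Little's Law: L = λW
L = 8.3 × 0.7 = 5.8100 emails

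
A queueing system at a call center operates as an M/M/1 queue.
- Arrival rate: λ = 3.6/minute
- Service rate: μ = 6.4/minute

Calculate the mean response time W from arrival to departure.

First, compute utilization: ρ = λ/μ = 3.6/6.4 = 0.5625
For M/M/1: W = 1/(μ-λ)
W = 1/(6.4-3.6) = 1/2.80
W = 0.3571 minutes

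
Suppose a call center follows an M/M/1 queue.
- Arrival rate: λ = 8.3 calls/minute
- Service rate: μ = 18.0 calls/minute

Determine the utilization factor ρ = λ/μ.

Server utilization: ρ = λ/μ
ρ = 8.3/18.0 = 0.4611
The server is busy 46.11% of the time.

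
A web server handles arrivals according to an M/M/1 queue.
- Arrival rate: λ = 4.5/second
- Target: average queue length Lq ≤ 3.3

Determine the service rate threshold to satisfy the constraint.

For M/M/1: Lq = λ²/(μ(μ-λ))
Need Lq ≤ 3.3, i.e. μ(μ-λ) ≥ λ²/3.3
μ² - 4.5μ - 20.25/3.3 ≥ 0  →  μ² - 4.5μ - 6.136364 ≥ 0
Quadratic formula (positive root): μ = [λ + √(λ² + 4×6.136364)]/2
Discriminant: 20.25 + 4×6.136364 = 44.7955, √44.7955 = 6.69294
μ ≥ (4.5 + 6.69294)/2 = 5.5965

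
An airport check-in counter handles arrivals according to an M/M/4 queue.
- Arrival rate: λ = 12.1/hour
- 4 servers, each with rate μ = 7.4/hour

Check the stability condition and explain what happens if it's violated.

Stability requires ρ = λ/(cμ) < 1
ρ = 12.1/(4 × 7.4) = 12.1/29.60 = 0.4088
Since 0.4088 < 1, the system is STABLE.
The servers are busy 40.88% of the time.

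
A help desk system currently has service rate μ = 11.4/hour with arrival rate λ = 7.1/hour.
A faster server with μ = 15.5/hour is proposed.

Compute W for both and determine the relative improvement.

System 1: ρ₁ = 7.1/11.4 = 0.6228, W₁ = 1/(11.4-7.1) = 0.23256
System 2: ρ₂ = 7.1/15.5 = 0.4581, W₂ = 1/(15.5-7.1) = 0.11905
Improvement: (W₁-W₂)/W₁ = (0.23256-0.11905)/0.23256 = 48.81%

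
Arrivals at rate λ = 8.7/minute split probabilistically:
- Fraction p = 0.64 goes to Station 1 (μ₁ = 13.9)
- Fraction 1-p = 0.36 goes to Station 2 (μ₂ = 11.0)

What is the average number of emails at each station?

Effective rates: λ₁ = 8.7×0.64 = 5.568, λ₂ = 8.7×0.36 = 3.132
Station 1: ρ₁ = 5.568/13.9 = 0.4006, L₁ = ρ₁/(1-ρ₁) = 0.4006/(1-0.4006) = 0.6683
Station 2: ρ₂ = 3.132/11.0 = 0.28473, L₂ = ρ₂/(1-ρ₂) = 0.28473/(1-0.28473) = 0.3981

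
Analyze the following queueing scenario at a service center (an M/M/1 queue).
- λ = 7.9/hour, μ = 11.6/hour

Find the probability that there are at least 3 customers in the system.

ρ = λ/μ = 7.9/11.6 = 0.68103
P(N ≥ n) = ρⁿ
P(N ≥ 3) = 0.68103^3
P(N ≥ 3) = 0.3159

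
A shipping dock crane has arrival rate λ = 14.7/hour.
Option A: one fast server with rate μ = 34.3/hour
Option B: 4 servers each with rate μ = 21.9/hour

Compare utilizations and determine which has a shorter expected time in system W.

Option A: single server μ = 34.3 (M/M/1)
  ρ_A = 14.7/34.3 = 0.4286
  W_A = 1/(μ-λ) = 1/(34.3-14.7) = 1/19.60 = 0.05102

Option B: 4 servers μ = 21.9 (M/M/4)
  ρ_B = λ/(cμ) = 14.7/(4×21.9) = 0.1678
  Offered load a = λ/μ = cρ = 14.7/21.9 = 0.6712
  P₀ = [ Σₙ₌₀^3 aⁿ/n! + a^4/(4!(1-ρ)) ]⁻¹
  Σ = a^0/0! + a^1/1! + a^2/2! + a^3/3! = 1.0000 + 0.6712 + 0.2253 + 0.05040 = 1.9469
  a^4/(4!(1-ρ)) = 0.2030/(24 × 0.8322) = 0.01016
  P₀ = 1/(1.9469 + 0.01016) = 0.5110
  Lq = P₀·a^4·ρ / (4!(1-ρ)²) = 0.5110 × 0.2030 × 0.1678 / (24 × 0.6925) = 0.001047
  Wq_B = Lq/λ = 0.0010472/14.7 = 0.00007124
  W_B = Wq_B + 1/μ = 0.00007124 + 0.04566 = 0.04573

Since W_B = 0.04573 < W_A = 0.05102, Option B (multiple servers) has the shorter time in system.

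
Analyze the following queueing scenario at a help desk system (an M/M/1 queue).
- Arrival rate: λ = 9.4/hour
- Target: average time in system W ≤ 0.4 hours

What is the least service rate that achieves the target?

For M/M/1: W = 1/(μ-λ)
Need W ≤ 0.4, so 1/(μ-λ) ≤ 0.4
μ - λ ≥ 1/0.4 = 2.5000
μ ≥ 9.4 + 2.5000 = 11.9000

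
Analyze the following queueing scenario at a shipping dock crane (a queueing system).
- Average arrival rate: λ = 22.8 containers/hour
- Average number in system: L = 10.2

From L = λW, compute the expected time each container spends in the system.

Little's Law: L = λW, so W = L/λ
W = 10.2/22.8 = 0.4474 hours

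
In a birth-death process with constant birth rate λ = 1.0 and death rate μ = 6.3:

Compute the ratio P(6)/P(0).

For constant rates: P(n)/P(0) = (λ/μ)^n
P(6)/P(0) = (1.0/6.3)^6 = 0.15873^6 = 0.00001599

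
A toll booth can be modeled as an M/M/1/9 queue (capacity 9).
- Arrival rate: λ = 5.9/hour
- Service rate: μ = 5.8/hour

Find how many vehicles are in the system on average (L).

ρ = λ/μ = 5.9/5.8 = 1.017241
P₀ = (1-ρ)/(1-ρ^(K+1)) = (1-1.017241)/(1-1.017241^10) = -0.017241/-0.18642 = 0.09248
P_K = P₀×ρ^K = 0.09248 × 1.017241^9 = 0.09248 × 1.1663 = 0.1079
L = ρ[1 - (K+1)ρ^K + Kρ^(K+1)] / [(1-ρ)(1-ρ^(K+1))]
L = 1.017241 × (1 - 10×1.1663119 + 9×1.1864203) / ((1 - 1.017241) × (1 - 1.1864203)) = 4.6410 vehicles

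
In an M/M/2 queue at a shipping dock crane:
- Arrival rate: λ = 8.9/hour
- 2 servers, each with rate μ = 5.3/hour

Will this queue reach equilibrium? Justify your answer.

Stability requires ρ = λ/(cμ) < 1
ρ = 8.9/(2 × 5.3) = 8.9/10.60 = 0.8396
Since 0.8396 < 1, the system is STABLE.
The servers are busy 83.96% of the time.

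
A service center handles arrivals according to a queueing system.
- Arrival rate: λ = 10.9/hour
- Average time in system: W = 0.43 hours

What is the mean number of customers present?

Little's Law: L = λW
L = 10.9 × 0.43 = 4.6870 customers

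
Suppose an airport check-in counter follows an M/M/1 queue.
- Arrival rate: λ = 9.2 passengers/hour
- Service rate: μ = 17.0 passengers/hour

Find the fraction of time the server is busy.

Server utilization: ρ = λ/μ
ρ = 9.2/17.0 = 0.5412
The server is busy 54.12% of the time.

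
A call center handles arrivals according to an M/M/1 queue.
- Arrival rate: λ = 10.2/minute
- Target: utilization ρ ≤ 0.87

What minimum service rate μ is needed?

ρ = λ/μ, so μ = λ/ρ
μ ≥ 10.2/0.87 = 11.7241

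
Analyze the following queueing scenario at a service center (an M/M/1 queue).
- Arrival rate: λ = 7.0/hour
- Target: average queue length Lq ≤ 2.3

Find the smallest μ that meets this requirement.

For M/M/1: Lq = λ²/(μ(μ-λ))
Need Lq ≤ 2.3, i.e. μ(μ-λ) ≥ λ²/2.3
μ² - 7.0μ - 49.00/2.3 ≥ 0  →  μ² - 7.0μ - 21.30435 ≥ 0
Quadratic formula (positive root): μ = [λ + √(λ² + 4×21.30435)]/2
Discriminant: 49.00 + 4×21.30435 = 134.2174, √134.2174 = 11.5852
μ ≥ (7.0 + 11.5852)/2 = 9.2926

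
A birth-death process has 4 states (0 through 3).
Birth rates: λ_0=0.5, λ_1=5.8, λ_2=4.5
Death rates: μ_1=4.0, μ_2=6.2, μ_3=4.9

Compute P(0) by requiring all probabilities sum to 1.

Ratios P(n)/P(0) = (λ₀···λₙ₋₁)/(μ₁···μₙ):
P(1)/P(0) = (0.5)/(4.0) = 0.1250
P(2)/P(0) = (0.5×5.8)/(4.0×6.2) = 0.1169
P(3)/P(0) = (0.5×5.8×4.5)/(4.0×6.2×4.9) = 0.1074

Normalization: ∑ P(n) = 1
P(0) × (1.0000 + 0.1250 + 0.1169 + 0.1074) = 1
P(0) × 1.3493 = 1
P(0) = 1/1.3493 = 0.7411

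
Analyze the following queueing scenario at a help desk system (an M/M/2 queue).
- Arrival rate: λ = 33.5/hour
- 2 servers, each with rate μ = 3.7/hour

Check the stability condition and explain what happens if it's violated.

Stability requires ρ = λ/(cμ) < 1
ρ = 33.5/(2 × 3.7) = 33.5/7.40 = 4.5270
Since 4.5270 ≥ 1, the system is UNSTABLE.
Need c > λ/μ = 33.5/3.7 = 9.05.
Minimum servers needed: c = 10.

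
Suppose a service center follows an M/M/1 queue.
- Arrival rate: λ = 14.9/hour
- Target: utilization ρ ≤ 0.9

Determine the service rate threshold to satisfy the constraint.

ρ = λ/μ, so μ = λ/ρ
μ ≥ 14.9/0.9 = 16.5556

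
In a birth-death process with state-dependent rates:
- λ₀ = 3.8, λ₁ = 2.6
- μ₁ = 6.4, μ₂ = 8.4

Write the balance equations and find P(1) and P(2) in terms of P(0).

Balance equations:
State 0: λ₀P₀ = μ₁P₁ → P₁ = (λ₀/μ₁)P₀ = (3.8/6.4)P₀ = 0.5937P₀
State 1: P₂ = (λ₀λ₁)/(μ₁μ₂)P₀ = (3.8×2.6)/(6.4×8.4)P₀ = 0.1838P₀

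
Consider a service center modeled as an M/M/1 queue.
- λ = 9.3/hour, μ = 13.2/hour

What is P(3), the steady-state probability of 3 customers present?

ρ = λ/μ = 9.3/13.2 = 0.7045
P(n) = (1-ρ)ρⁿ
P(3) = (1-0.7045) × 0.7045^3
P(3) = 0.2955 × 0.3497
P(3) = 0.1033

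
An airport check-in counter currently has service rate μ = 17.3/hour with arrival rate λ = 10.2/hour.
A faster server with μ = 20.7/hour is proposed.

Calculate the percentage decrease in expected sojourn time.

System 1: ρ₁ = 10.2/17.3 = 0.5896, W₁ = 1/(17.3-10.2) = 0.14085
System 2: ρ₂ = 10.2/20.7 = 0.4928, W₂ = 1/(20.7-10.2) = 0.095238
Improvement: (W₁-W₂)/W₁ = (0.14085-0.095238)/0.14085 = 32.38%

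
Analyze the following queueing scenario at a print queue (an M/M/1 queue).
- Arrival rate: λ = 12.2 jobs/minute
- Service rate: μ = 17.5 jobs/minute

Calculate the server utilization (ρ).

Server utilization: ρ = λ/μ
ρ = 12.2/17.5 = 0.6971
The server is busy 69.71% of the time.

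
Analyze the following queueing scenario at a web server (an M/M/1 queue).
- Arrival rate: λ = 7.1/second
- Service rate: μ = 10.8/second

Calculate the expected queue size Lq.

ρ = λ/μ = 7.1/10.8 = 0.6574
For M/M/1: Lq = λ²/(μ(μ-λ))
Lq = 50.41/(10.8 × 3.70)
Lq = 1.2615 requests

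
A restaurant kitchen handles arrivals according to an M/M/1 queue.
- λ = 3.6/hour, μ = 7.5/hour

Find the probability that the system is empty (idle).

ρ = λ/μ = 3.6/7.5 = 0.4800
P(0) = 1 - ρ = 1 - 0.4800 = 0.5200
The server is idle 52.00% of the time.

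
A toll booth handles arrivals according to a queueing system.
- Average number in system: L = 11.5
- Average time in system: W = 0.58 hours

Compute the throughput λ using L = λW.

Little's Law: L = λW, so λ = L/W
λ = 11.5/0.58 = 19.8276 vehicles/hour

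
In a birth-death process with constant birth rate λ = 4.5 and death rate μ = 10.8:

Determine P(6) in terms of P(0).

For constant rates: P(n)/P(0) = (λ/μ)^n
P(6)/P(0) = (4.5/10.8)^6 = 0.41667^6 = 0.005233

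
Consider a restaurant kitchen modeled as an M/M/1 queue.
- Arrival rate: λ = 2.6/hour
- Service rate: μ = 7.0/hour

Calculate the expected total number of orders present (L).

ρ = λ/μ = 2.6/7.0 = 0.3714
For M/M/1: L = λ/(μ-λ)
L = 2.6/(7.0-2.6) = 2.6/4.40
L = 0.5909 orders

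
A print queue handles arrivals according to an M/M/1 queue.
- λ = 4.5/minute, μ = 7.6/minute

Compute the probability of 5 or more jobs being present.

ρ = λ/μ = 4.5/7.6 = 0.59211
P(N ≥ n) = ρⁿ
P(N ≥ 5) = 0.59211^5
P(N ≥ 5) = 0.07278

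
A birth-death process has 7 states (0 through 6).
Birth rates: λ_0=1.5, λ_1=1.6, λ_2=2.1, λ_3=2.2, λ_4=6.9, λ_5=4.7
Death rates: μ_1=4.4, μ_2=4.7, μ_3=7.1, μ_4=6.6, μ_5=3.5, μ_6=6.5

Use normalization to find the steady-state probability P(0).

Ratios P(n)/P(0) = (λ₀···λₙ₋₁)/(μ₁···μₙ):
P(1)/P(0) = (1.5)/(4.4) = 0.3409
P(2)/P(0) = (1.5×1.6)/(4.4×4.7) = 0.1161
P(3)/P(0) = (1.5×1.6×2.1)/(4.4×4.7×7.1) = 0.03433
P(4)/P(0) = (1.5×1.6×2.1×2.2)/(4.4×4.7×7.1×6.6) = 0.01144
P(5)/P(0) = (1.5×1.6×2.1×2.2×6.9)/(4.4×4.7×7.1×6.6×3.5) = 0.02256
P(6)/P(0) = (1.5×1.6×2.1×2.2×6.9×4.7)/(4.4×4.7×7.1×6.6×3.5×6.5) = 0.01631

Normalization: ∑ P(n) = 1
P(0) × (1.0000 + 0.3409 + 0.1161 + 0.03433 + 0.01144 + 0.02256 + 0.01631) = 1
P(0) × 1.5416 = 1
P(0) = 1/1.5416 = 0.6487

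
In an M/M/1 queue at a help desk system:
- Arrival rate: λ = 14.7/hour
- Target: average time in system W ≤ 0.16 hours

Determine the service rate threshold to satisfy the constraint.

For M/M/1: W = 1/(μ-λ)
Need W ≤ 0.16, so 1/(μ-λ) ≤ 0.16
μ - λ ≥ 1/0.16 = 6.2500
μ ≥ 14.7 + 6.2500 = 20.9500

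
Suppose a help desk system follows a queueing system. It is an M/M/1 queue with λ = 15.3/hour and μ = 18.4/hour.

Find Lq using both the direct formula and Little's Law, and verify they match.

Method 1 (direct): Lq = λ²/(μ(μ-λ)) = 234.09/(18.4 × 3.10) = 4.1040

Method 2 (Little's Law):
W = 1/(μ-λ) = 1/3.10 = 0.322581
Wq = W - 1/μ = 0.322581 - 0.0543478 = 0.268233
Lq = λWq = 15.3 × 0.268233 = 4.1040 ✔ (matches Method 1)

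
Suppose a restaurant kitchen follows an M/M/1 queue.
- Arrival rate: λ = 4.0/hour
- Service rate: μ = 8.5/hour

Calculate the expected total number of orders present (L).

ρ = λ/μ = 4.0/8.5 = 0.4706
For M/M/1: L = λ/(μ-λ)
L = 4.0/(8.5-4.0) = 4.0/4.50
L = 0.8889 orders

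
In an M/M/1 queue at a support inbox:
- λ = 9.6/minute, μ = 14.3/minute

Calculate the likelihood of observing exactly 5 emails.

ρ = λ/μ = 9.6/14.3 = 0.67133
P(n) = (1-ρ)ρⁿ
P(5) = (1-0.67133) × 0.67133^5
P(5) = 0.32867 × 0.13636
P(5) = 0.04482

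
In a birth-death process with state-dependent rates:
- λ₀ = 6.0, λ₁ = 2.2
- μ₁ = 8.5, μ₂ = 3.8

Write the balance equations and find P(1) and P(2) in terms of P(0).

Balance equations:
State 0: λ₀P₀ = μ₁P₁ → P₁ = (λ₀/μ₁)P₀ = (6.0/8.5)P₀ = 0.7059P₀
State 1: P₂ = (λ₀λ₁)/(μ₁μ₂)P₀ = (6.0×2.2)/(8.5×3.8)P₀ = 0.4087P₀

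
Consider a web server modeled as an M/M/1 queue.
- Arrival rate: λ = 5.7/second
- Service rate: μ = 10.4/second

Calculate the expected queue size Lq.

ρ = λ/μ = 5.7/10.4 = 0.5481
For M/M/1: Lq = λ²/(μ(μ-λ))
Lq = 32.49/(10.4 × 4.70)
Lq = 0.6647 requests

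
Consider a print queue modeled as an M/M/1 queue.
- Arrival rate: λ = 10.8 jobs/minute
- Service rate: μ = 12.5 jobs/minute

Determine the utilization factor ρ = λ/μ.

Server utilization: ρ = λ/μ
ρ = 10.8/12.5 = 0.8640
The server is busy 86.40% of the time.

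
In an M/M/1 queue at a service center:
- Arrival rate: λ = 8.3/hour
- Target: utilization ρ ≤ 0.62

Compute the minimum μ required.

ρ = λ/μ, so μ = λ/ρ
μ ≥ 8.3/0.62 = 13.3871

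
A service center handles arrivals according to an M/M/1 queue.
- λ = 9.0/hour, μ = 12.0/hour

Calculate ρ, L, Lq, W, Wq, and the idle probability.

Step 1: ρ = λ/μ = 9.0/12.0 = 0.7500
Step 2: L = λ/(μ-λ) = 9.0/3.00 = 3.0000
Step 3: Lq = λ²/(μ(μ-λ)) = 81.00/(12.0×3.00) = 2.2500
Step 4: W = 1/(μ-λ) = 1/3.00 = 0.33333
Step 5: Wq = λ/(μ(μ-λ)) = 9.0/(12.0×3.00) = 0.2500
Step 6: P(0) = 1-ρ = 0.2500
Verify: L = λW = 9.0×0.33333 = 3.0000 ✔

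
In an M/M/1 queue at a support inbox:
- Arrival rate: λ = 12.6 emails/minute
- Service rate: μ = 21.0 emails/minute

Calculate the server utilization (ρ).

Server utilization: ρ = λ/μ
ρ = 12.6/21.0 = 0.6000
The server is busy 60.00% of the time.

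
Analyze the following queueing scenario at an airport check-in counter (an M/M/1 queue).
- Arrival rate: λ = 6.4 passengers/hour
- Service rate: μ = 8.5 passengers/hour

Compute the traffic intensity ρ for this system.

Server utilization: ρ = λ/μ
ρ = 6.4/8.5 = 0.7529
The server is busy 75.29% of the time.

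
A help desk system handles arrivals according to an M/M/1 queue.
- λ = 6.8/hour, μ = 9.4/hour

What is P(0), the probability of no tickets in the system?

ρ = λ/μ = 6.8/9.4 = 0.7234
P(0) = 1 - ρ = 1 - 0.7234 = 0.2766
The server is idle 27.66% of the time.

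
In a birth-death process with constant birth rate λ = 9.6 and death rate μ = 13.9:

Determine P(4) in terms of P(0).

For constant rates: P(n)/P(0) = (λ/μ)^n
P(4)/P(0) = (9.6/13.9)^4 = 0.6906^4 = 0.2275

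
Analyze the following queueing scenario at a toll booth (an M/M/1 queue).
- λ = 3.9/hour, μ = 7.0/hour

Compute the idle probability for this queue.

ρ = λ/μ = 3.9/7.0 = 0.5571
P(0) = 1 - ρ = 1 - 0.5571 = 0.4429
The server is idle 44.29% of the time.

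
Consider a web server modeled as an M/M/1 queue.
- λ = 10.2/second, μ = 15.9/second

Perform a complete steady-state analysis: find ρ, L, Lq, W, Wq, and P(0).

Step 1: ρ = λ/μ = 10.2/15.9 = 0.6415
Step 2: L = λ/(μ-λ) = 10.2/5.70 = 1.7895
Step 3: Lq = λ²/(μ(μ-λ)) = 104.04/(15.9×5.70) = 1.1480
Step 4: W = 1/(μ-λ) = 1/5.70 = 0.17544
Step 5: Wq = λ/(μ(μ-λ)) = 10.2/(15.9×5.70) = 0.1125
Step 6: P(0) = 1-ρ = 0.3585
Verify: L = λW = 10.2×0.17544 = 1.7895 ✔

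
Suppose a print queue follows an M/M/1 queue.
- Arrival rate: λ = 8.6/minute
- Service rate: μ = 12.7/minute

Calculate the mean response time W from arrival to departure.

First, compute utilization: ρ = λ/μ = 8.6/12.7 = 0.6772
For M/M/1: W = 1/(μ-λ)
W = 1/(12.7-8.6) = 1/4.10
W = 0.2439 minutes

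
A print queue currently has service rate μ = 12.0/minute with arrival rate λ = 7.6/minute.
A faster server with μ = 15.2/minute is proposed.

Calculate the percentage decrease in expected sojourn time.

System 1: ρ₁ = 7.6/12.0 = 0.6333, W₁ = 1/(12.0-7.6) = 0.227273
System 2: ρ₂ = 7.6/15.2 = 0.5000, W₂ = 1/(15.2-7.6) = 0.131579
Improvement: (W₁-W₂)/W₁ = (0.227273-0.131579)/0.227273 = 42.11%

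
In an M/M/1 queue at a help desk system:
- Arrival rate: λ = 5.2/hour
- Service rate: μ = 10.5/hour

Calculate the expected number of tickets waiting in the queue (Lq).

ρ = λ/μ = 5.2/10.5 = 0.4952
For M/M/1: Lq = λ²/(μ(μ-λ))
Lq = 27.04/(10.5 × 5.30)
Lq = 0.4859 tickets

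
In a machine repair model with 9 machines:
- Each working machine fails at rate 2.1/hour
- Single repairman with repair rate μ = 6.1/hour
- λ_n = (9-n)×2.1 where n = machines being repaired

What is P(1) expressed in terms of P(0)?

P(1)/P(0) = ∏_{i=0}^{1-1} λ_i/μ_{i+1}
= (9-0)×2.1/6.1
= 3.0984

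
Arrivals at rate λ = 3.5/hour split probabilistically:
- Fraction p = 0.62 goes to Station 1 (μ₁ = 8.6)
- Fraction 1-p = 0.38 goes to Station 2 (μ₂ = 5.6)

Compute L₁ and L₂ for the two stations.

Effective rates: λ₁ = 3.5×0.62 = 2.17, λ₂ = 3.5×0.38 = 1.33
Station 1: ρ₁ = 2.17/8.6 = 0.25233, L₁ = ρ₁/(1-ρ₁) = 0.25233/(1-0.25233) = 0.3375
Station 2: ρ₂ = 1.33/5.6 = 0.2375, L₂ = ρ₂/(1-ρ₂) = 0.2375/(1-0.2375) = 0.3115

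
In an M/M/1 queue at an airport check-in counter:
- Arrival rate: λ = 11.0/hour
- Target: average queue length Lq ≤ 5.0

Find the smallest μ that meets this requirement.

For M/M/1: Lq = λ²/(μ(μ-λ))
Need Lq ≤ 5.0, i.e. μ(μ-λ) ≥ λ²/5.0
μ² - 11.0μ - 121.00/5.0 ≥ 0  →  μ² - 11.0μ - 24.2000 ≥ 0
Quadratic formula (positive root): μ = [λ + √(λ² + 4×24.2000)]/2
Discriminant: 121.00 + 4×24.2000 = 217.8000, √217.8000 = 14.7580
μ ≥ (11.0 + 14.7580)/2 = 12.8790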